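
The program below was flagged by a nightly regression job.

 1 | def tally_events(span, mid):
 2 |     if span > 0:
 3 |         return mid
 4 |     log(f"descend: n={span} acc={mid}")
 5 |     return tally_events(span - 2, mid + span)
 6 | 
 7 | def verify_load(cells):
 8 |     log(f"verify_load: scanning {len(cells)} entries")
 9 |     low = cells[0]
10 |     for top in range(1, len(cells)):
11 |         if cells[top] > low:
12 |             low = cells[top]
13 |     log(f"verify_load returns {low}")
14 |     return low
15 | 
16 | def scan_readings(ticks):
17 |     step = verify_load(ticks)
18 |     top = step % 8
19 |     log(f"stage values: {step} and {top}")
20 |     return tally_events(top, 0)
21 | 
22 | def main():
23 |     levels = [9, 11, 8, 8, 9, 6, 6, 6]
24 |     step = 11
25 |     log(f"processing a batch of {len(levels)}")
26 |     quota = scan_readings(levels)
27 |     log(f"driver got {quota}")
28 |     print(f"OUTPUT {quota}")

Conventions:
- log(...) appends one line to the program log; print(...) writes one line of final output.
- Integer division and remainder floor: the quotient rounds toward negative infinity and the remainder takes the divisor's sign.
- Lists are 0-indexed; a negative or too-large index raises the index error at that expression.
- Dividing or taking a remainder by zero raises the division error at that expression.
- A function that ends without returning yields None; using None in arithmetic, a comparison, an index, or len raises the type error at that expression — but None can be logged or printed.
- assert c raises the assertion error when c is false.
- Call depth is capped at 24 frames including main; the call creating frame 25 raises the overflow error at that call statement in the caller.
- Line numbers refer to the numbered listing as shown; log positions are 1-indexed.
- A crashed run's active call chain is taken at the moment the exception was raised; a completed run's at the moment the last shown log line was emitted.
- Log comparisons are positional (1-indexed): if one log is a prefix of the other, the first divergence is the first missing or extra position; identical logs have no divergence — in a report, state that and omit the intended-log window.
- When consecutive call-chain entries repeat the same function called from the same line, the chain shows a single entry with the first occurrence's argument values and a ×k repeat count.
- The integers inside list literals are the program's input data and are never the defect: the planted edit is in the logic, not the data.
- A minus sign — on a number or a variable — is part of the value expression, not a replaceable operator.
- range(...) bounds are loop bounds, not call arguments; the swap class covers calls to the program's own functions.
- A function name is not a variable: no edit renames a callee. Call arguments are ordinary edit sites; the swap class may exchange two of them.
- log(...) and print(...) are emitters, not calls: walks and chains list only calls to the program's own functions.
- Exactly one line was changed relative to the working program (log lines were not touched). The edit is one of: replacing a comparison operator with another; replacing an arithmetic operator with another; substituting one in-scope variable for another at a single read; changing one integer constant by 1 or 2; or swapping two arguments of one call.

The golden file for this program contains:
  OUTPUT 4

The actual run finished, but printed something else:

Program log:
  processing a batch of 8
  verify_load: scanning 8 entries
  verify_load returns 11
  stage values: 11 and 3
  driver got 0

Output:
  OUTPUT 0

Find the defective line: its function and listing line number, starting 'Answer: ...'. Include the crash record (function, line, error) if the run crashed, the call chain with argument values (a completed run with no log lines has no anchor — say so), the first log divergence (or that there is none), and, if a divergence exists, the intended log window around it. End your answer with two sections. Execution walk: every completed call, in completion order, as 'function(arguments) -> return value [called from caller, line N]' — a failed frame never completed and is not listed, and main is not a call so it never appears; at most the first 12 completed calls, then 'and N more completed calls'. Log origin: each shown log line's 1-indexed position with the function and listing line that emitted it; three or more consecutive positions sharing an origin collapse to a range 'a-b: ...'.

Answer: the defect is in tally_events at line 2.
Key fact: The earliest visible damage is log position 5 — 'driver got 0' rather than the intended 'descend: n=3 acc=0'.
Call chain: main.
First divergence: at position 5 the run shows 'driver got 0' where the working version logs 'descend: n=3 acc=0'.
Intended log window:
  3: verify_load returns 11
  4: stage values: 11 and 3
  5: descend: n=3 acc=0
  6: descend: n=1 acc=3
Execution walk:
  verify_load([9, 11, 8, 8, 9, 6, 6, 6]) -> 11  [called from scan_readings, line 17]
  tally_events(3, 0) -> 0  [called from scan_readings, line 20]
  scan_readings([9, 11, 8, 8, 9, 6, 6, 6]) -> 0  [called from main, line 26]
Origin of each log line:
  1 — main, line 25
  2 — verify_load, line 8
  3 — verify_load, line 13
  4 — scan_readings, line 19
  5 — main, line 27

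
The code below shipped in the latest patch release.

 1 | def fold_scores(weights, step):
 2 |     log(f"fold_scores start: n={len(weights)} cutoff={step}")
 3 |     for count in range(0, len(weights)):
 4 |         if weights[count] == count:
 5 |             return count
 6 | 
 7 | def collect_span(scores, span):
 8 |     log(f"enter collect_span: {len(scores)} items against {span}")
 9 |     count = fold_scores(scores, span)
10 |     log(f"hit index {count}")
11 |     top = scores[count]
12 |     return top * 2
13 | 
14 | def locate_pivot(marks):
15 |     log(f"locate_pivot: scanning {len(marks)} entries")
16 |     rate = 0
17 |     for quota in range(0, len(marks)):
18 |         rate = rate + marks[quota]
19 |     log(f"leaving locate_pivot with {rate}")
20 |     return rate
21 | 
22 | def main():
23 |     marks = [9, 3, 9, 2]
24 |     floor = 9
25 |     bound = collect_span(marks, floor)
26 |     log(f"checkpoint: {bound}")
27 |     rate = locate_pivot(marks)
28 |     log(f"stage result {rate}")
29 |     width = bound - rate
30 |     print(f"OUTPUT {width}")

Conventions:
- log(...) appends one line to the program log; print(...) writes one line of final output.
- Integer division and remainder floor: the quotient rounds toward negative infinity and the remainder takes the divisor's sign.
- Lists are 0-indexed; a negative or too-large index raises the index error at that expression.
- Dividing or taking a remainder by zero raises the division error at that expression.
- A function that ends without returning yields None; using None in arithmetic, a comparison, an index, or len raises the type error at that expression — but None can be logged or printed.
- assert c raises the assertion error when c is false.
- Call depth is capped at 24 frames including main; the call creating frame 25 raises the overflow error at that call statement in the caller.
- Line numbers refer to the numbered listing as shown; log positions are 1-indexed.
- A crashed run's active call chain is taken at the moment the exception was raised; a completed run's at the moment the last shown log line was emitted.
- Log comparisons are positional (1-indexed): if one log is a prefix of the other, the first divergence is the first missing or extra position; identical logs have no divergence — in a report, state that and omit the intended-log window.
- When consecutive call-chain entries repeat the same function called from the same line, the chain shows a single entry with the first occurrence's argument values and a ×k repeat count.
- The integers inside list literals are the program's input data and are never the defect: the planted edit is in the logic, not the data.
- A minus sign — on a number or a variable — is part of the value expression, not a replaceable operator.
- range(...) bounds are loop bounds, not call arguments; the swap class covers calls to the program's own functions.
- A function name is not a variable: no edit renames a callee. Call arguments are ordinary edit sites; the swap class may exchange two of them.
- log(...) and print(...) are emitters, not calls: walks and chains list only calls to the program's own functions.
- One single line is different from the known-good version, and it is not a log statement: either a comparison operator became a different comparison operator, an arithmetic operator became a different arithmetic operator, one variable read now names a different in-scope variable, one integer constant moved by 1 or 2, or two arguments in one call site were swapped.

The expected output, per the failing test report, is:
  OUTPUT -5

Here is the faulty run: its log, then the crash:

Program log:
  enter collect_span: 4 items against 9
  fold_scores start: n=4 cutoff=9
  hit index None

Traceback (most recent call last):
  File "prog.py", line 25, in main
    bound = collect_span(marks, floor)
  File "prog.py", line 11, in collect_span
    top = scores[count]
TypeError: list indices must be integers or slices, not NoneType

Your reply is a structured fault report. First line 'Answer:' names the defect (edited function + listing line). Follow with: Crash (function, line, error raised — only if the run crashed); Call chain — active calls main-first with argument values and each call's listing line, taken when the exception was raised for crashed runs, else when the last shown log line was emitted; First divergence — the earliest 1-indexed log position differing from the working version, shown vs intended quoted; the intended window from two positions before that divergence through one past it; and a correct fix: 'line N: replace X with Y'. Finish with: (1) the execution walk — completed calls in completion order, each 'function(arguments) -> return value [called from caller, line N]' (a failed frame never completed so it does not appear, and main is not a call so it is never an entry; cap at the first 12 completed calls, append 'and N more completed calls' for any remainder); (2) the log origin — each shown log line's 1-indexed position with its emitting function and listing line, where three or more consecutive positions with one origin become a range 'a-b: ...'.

Answer: the defect is in fold_scores at line 4.
Key observation: The earliest visible damage is log position 3 — 'hit index None' rather than the intended 'hit index 0'.
Crash: collect_span, line 11, TypeError.
Call chain: main -> collect_span([9, 3, 9, 2], 9) (called at line 25).
First divergence: position 3 — the shown line 'hit index None' should read 'hit index 0'.
Intended log window:
  1: enter collect_span: 4 items against 9
  2: fold_scores start: n=4 cutoff=9
  3: hit index 0
  4: checkpoint: 18
Execution walk:
  fold_scores([9, 3, 9, 2], 9) -> None  [called from collect_span, line 9]
Log origin:
  1: logged in collect_span at line 8
  2: logged in fold_scores at line 2
  3: logged in collect_span at line 10
A correct fix: line 4: replace `weights[count] == count` with `weights[count] == step`.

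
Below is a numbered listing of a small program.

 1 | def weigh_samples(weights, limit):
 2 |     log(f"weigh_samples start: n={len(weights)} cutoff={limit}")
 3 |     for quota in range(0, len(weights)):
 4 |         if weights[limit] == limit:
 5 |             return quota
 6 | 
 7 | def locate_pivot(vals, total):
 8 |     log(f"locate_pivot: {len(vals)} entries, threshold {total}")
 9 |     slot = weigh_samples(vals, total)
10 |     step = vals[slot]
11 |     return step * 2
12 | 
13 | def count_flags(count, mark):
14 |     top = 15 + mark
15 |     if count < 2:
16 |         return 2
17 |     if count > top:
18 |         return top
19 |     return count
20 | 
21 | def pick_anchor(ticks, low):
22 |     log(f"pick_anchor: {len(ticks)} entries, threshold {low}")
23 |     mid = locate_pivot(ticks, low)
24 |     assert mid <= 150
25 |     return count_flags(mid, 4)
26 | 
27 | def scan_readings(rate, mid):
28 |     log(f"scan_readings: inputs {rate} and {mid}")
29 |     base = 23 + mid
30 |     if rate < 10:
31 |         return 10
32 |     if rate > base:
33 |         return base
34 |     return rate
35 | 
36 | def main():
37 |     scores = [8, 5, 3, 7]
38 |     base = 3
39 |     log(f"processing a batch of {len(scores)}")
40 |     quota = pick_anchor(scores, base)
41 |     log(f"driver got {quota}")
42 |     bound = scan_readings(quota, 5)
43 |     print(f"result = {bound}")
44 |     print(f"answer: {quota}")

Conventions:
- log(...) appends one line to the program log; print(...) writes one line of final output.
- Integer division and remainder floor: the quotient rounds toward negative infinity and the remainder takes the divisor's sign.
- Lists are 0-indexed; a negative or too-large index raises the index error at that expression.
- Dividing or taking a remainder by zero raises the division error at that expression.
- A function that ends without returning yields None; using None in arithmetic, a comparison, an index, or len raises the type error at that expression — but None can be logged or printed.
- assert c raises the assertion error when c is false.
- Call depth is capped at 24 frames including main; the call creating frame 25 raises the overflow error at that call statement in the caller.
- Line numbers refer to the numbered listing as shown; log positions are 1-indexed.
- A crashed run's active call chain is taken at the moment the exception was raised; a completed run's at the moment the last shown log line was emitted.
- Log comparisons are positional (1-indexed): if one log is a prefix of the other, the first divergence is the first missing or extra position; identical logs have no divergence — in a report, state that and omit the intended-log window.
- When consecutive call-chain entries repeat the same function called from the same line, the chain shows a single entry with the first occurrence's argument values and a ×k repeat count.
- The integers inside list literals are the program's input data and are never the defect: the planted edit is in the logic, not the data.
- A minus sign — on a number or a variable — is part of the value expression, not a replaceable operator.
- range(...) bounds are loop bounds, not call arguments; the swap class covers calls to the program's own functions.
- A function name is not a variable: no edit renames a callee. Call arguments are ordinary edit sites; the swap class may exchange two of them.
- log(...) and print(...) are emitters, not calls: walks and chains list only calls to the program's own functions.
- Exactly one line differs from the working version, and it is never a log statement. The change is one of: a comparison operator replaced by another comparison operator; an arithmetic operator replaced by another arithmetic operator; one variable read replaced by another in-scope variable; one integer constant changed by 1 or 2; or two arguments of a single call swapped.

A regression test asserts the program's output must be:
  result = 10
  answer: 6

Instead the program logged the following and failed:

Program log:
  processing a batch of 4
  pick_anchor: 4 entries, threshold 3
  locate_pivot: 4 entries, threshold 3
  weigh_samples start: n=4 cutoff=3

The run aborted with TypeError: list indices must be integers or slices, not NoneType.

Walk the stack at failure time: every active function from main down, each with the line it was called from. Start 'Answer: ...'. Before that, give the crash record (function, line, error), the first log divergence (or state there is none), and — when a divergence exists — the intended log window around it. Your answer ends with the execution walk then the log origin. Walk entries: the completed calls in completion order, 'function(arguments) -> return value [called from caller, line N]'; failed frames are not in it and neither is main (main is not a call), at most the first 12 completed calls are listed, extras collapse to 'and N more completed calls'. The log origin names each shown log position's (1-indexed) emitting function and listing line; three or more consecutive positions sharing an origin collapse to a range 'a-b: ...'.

Answer: main -> pick_anchor (called at line 40) -> locate_pivot (called at line 23).
Core observation: Only 4 log lines were emitted before the run died; the intended continuation was 'driver got 6'.
Crash: locate_pivot, line 10, TypeError.
First divergence: position 5 — after 4 matching lines the faulty run goes silent; intended next line 'driver got 6'.
Intended log window:
  3: locate_pivot: 4 entries, threshold 3
  4: weigh_samples start: n=4 cutoff=3
  5: driver got 6
  6: scan_readings: inputs 6 and 5
Execution walk:
  weigh_samples([8, 5, 3, 7], 3) -> None  [called from locate_pivot, line 9]
Log origins:
  1: from main, line 39
  2: from pick_anchor, line 22
  3: from locate_pivot, line 8
  4: from weigh_samples, line 2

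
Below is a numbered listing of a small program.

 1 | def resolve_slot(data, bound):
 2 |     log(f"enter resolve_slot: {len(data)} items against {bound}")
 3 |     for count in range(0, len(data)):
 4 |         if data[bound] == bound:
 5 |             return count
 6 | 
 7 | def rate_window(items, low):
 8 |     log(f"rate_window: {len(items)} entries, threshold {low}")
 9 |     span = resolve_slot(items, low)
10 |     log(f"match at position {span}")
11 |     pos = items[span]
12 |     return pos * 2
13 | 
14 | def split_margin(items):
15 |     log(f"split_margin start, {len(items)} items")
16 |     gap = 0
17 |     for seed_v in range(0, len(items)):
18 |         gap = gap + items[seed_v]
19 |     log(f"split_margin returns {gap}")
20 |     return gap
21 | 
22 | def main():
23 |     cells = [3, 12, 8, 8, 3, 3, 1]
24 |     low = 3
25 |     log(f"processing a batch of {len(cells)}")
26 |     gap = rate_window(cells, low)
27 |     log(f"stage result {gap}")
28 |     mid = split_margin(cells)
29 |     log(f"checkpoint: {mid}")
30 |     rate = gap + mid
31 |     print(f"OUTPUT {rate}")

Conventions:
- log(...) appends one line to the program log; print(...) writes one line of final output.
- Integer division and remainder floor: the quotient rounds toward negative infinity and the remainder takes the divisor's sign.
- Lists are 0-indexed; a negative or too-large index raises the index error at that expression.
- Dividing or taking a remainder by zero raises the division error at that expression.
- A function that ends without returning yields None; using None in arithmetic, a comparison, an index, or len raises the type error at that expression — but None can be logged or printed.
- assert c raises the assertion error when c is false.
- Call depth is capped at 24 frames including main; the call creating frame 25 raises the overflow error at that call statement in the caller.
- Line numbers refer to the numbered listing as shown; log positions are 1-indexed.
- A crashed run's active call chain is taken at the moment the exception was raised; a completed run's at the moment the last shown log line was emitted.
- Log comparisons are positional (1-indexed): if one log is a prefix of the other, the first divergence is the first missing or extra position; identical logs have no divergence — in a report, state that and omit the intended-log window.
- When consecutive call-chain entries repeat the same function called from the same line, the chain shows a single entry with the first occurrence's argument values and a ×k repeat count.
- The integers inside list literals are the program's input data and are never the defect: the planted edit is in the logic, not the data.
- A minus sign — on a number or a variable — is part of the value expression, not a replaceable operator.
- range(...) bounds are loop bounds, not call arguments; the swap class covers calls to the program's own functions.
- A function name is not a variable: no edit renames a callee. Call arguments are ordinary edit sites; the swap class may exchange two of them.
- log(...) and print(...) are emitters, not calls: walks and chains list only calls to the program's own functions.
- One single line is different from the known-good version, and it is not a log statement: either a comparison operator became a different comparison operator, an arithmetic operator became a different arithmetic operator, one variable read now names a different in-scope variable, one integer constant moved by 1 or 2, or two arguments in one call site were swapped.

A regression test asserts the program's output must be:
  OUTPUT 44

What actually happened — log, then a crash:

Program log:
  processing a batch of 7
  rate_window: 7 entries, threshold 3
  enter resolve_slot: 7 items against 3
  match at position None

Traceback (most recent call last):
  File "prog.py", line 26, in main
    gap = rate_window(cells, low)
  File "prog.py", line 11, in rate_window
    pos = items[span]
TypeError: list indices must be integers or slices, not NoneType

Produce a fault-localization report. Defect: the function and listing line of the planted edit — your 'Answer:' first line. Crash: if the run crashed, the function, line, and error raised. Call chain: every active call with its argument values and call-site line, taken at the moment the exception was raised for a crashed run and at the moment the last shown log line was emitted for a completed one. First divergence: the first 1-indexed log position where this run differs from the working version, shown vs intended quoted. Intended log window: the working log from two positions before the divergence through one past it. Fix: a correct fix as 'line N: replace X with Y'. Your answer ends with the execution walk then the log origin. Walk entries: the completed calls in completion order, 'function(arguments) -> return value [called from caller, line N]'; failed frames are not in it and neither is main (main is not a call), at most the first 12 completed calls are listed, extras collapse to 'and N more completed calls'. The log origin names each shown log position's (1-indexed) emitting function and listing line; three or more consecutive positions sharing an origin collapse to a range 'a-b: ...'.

Answer: the defect is in resolve_slot at line 4.
Key fact: Log line 4 is where behavior first shows: 'match at position None' appears instead of 'match at position 0'.
Crash: rate_window, line 11, TypeError.
Call chain: main -> rate_window([3, 12, 8, 8, 3, 3, 1], 3) (called at line 26).
First divergence: at position 4 the run shows 'match at position None' where the working version logs 'match at position 0'.
Intended log window:
  2: rate_window: 7 entries, threshold 3
  3: enter resolve_slot: 7 items against 3
  4: match at position 0
  5: stage result 6
Execution walk:
  resolve_slot([3, 12, 8, 8, 3, 3, 1], 3) -> None  [called from rate_window, line 9]
Log line origins:
  1: logged in main at line 25
  2: logged in rate_window at line 8
  3: logged in resolve_slot at line 2
  4: logged in rate_window at line 10
A correct fix: line 4: replace `data[bound]` with `data[count]`.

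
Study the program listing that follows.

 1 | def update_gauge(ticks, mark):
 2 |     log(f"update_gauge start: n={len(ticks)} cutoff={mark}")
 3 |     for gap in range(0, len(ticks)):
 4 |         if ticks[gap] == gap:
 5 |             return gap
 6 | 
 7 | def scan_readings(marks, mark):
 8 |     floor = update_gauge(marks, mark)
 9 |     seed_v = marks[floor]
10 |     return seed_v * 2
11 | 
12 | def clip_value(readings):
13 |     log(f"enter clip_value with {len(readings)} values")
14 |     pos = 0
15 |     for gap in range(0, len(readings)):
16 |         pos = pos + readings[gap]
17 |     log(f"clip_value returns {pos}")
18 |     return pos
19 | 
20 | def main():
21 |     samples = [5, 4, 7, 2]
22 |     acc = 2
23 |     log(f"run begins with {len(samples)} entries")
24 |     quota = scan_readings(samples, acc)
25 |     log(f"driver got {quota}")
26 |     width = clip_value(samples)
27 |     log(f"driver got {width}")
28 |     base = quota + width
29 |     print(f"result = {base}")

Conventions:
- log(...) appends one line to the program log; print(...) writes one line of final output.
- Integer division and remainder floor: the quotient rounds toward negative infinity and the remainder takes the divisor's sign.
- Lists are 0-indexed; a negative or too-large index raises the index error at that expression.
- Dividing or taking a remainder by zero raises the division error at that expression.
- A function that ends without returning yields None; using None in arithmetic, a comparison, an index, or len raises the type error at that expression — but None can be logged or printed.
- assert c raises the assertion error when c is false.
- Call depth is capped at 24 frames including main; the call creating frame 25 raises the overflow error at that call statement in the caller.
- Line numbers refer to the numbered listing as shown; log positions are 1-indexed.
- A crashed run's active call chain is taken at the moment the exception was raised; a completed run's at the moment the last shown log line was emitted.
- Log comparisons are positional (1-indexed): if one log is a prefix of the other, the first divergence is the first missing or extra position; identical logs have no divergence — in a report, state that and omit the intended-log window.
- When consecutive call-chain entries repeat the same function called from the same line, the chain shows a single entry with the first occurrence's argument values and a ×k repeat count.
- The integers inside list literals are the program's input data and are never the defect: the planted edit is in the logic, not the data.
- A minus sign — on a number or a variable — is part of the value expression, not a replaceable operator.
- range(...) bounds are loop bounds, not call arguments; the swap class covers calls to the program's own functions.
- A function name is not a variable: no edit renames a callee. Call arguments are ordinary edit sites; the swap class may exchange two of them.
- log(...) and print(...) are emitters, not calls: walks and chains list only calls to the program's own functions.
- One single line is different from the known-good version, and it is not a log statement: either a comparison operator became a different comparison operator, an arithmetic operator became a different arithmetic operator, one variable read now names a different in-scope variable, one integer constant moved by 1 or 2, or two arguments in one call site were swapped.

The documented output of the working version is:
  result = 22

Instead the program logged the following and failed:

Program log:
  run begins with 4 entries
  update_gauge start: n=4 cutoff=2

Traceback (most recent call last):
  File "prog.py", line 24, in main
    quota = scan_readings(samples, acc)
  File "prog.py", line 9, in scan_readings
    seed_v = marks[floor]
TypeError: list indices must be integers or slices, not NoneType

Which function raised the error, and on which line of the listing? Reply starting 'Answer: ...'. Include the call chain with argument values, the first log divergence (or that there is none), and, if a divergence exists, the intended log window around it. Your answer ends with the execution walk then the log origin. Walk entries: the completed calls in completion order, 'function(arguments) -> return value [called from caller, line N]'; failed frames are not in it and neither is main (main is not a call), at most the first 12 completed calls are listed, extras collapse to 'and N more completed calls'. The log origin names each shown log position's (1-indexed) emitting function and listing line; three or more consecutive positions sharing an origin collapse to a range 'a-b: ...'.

Answer: the error was raised in scan_readings, line 9.
Core observation: Only 2 log lines were emitted before the run died; the intended continuation was 'driver got 4'.
Call chain: main -> scan_readings([5, 4, 7, 2], 2) (called at line 24).
First divergence: position 3 (shown log ended at 2 lines; the working version continues: 'driver got 4').
Intended log window:
  1: run begins with 4 entries
  2: update_gauge start: n=4 cutoff=2
  3: driver got 4
  4: enter clip_value with 4 values
Execution walk:
  update_gauge([5, 4, 7, 2], 2) -> None  [called from scan_readings, line 8]
Log origins:
  1: emitted by main (line 23)
  2: emitted by update_gauge (line 2)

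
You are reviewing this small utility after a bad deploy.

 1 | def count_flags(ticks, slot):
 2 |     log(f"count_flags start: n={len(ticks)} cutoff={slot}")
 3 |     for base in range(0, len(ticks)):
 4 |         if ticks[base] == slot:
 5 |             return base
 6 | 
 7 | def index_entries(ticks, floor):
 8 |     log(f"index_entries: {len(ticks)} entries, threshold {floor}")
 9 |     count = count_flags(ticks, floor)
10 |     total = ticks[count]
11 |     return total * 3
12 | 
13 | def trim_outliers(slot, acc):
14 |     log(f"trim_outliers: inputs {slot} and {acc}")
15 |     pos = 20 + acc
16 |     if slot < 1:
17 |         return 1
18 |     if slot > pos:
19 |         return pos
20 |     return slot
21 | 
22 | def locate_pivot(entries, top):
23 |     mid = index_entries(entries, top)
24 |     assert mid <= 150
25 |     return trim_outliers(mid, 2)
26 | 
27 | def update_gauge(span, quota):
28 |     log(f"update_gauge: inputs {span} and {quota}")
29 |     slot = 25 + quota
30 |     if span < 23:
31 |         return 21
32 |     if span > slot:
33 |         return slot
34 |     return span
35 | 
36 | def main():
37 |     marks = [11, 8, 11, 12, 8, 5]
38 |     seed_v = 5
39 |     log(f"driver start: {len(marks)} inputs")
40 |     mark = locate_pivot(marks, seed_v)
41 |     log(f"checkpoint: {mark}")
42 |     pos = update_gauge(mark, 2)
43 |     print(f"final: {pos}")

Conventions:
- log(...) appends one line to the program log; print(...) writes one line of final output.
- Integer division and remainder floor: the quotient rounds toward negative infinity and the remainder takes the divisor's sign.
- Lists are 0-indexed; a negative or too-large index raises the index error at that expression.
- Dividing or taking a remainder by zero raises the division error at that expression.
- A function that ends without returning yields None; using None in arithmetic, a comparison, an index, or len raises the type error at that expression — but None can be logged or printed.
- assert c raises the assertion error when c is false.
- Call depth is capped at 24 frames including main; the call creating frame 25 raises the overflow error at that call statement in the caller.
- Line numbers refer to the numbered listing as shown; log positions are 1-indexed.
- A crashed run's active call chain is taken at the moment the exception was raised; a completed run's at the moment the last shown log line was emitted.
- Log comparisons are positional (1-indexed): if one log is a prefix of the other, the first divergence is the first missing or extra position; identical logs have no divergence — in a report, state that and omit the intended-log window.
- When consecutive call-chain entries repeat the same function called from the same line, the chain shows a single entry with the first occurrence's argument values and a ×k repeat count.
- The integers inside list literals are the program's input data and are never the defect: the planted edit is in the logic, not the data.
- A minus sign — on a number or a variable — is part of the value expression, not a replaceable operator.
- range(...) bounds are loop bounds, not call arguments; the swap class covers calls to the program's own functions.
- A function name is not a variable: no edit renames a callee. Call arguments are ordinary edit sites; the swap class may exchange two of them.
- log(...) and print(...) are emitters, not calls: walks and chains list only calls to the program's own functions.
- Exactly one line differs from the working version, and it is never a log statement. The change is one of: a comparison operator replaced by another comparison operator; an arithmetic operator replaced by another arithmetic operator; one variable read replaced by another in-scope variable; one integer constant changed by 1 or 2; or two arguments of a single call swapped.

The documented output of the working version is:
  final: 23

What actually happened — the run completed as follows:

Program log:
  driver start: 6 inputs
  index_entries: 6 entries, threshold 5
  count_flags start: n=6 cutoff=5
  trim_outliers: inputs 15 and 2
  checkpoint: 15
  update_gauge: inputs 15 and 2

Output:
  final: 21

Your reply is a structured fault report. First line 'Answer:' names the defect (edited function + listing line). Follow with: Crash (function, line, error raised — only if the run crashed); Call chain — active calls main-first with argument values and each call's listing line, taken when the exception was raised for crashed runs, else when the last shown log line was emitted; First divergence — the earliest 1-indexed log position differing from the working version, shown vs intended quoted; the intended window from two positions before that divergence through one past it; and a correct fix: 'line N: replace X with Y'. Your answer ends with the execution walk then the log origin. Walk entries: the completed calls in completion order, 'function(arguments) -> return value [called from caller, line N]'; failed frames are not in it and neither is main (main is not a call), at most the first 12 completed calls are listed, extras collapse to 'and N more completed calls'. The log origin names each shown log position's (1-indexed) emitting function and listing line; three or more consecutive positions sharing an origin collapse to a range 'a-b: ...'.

Answer: the defect is in update_gauge at line 31.
Key fact: Every logged value matches the working version; the printed result is what differs.
Call chain: main -> update_gauge(15, 2) (called at line 42).
First divergence: none (the log streams are identical).
Execution walk:
  count_flags([11, 8, 11, 12, 8, 5], 5) -> 5  [called from index_entries, line 9]
  index_entries([11, 8, 11, 12, 8, 5], 5) -> 15  [called from locate_pivot, line 23]
  trim_outliers(15, 2) -> 15  [called from locate_pivot, line 25]
  locate_pivot([11, 8, 11, 12, 8, 5], 5) -> 15  [called from main, line 40]
  update_gauge(15, 2) -> 21  [called from main, line 42]
Log line origins:
  1: logged in main at line 39
  2: logged in index_entries at line 8
  3: logged in count_flags at line 2
  4: logged in trim_outliers at line 14
  5: logged in main at line 41
  6: logged in update_gauge at line 28
A correct fix: line 31: replace `21` with `23`.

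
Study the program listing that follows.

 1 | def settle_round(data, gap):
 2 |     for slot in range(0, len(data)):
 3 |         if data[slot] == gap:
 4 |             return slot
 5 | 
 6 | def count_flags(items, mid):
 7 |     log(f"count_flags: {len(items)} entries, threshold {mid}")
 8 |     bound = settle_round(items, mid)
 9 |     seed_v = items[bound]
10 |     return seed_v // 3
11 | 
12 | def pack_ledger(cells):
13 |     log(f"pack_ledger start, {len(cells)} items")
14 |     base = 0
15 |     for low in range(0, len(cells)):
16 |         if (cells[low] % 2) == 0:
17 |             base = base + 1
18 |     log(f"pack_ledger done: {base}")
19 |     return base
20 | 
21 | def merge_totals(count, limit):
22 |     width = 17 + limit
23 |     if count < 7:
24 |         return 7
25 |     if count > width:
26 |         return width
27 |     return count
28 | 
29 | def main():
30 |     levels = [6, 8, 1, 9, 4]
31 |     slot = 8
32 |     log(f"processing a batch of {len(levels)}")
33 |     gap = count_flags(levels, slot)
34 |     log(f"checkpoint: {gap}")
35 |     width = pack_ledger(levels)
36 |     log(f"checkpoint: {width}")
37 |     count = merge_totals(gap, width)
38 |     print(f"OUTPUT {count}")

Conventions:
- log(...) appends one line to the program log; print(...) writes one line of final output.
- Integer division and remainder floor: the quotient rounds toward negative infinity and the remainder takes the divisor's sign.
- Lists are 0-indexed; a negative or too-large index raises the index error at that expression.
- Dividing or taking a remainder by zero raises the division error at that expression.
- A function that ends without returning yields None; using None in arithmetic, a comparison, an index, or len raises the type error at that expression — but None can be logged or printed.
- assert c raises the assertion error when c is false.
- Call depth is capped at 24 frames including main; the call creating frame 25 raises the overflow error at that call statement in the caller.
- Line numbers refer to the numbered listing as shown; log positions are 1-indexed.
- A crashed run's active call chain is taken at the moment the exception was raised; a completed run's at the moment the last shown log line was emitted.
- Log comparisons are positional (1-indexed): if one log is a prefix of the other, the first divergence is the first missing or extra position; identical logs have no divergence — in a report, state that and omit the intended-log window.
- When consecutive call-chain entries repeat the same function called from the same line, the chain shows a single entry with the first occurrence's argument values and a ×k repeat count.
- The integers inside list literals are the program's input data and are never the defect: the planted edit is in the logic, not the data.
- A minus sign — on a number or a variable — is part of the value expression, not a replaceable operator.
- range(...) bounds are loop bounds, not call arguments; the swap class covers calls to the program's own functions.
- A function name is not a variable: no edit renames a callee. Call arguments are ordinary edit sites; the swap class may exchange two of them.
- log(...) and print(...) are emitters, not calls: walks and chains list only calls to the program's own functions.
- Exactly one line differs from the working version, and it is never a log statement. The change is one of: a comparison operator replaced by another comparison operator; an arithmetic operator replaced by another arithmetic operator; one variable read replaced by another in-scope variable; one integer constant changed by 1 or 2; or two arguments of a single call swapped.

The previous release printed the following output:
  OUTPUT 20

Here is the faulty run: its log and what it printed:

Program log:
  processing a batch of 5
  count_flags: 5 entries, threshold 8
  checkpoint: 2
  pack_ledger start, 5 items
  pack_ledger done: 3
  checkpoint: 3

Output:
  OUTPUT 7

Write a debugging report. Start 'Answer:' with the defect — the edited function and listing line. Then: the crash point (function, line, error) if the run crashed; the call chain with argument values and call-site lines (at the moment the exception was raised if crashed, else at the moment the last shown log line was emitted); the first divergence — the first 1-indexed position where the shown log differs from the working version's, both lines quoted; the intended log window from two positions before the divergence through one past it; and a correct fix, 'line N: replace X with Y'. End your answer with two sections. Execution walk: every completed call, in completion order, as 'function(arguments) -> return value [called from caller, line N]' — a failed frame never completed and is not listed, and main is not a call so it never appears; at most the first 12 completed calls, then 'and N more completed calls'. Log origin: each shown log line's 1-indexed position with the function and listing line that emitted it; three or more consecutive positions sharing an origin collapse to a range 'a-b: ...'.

Answer: the defect is in count_flags at line 10.
Key fact: The earliest visible damage is log position 3 — 'checkpoint: 2' rather than the intended 'checkpoint: 24'.
Call chain: main.
First divergence: position 3 — shown 'checkpoint: 2', intended 'checkpoint: 24'.
Intended log window:
  1: processing a batch of 5
  2: count_flags: 5 entries, threshold 8
  3: checkpoint: 24
  4: pack_ledger start, 5 items
Execution walk:
  settle_round([6, 8, 1, 9, 4], 8) -> 1  [called from count_flags, line 8]
  count_flags([6, 8, 1, 9, 4], 8) -> 2  [called from main, line 33]
  pack_ledger([6, 8, 1, 9, 4]) -> 3  [called from main, line 35]
  merge_totals(2, 3) -> 7  [called from main, line 37]
Origin of each log line:
  1: logged in main at line 32
  2: logged in count_flags at line 7
  3: logged in main at line 34
  4: logged in pack_ledger at line 13
  5: logged in pack_ledger at line 18
  6: logged in main at line 36
A correct fix: line 10: replace `//` with `*`.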